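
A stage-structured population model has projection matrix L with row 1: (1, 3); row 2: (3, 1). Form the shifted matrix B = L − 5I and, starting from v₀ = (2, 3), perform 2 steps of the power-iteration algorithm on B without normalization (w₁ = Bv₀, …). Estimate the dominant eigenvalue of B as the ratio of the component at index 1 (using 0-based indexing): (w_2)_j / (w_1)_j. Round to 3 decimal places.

μ ≈ -4.500

B = L − 5I has rows (-4, 3); (3, -4)
w1 = Bv₀ = (1, -6)
w2 = Bw1 = (-22, 27)
Ratio: 27/-6 = -4.500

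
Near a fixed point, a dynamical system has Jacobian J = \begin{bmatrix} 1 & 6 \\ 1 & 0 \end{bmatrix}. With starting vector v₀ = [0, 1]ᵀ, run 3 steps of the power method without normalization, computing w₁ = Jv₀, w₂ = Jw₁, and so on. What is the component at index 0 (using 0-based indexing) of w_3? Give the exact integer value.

42

w1 = Jv₀ = (1·0 + 6·1; 1·0 + 0·1) = (6, 0)
w2 = Jw1 = (1·6 + 6·0; 1·6 + 0·0) = (6, 6)
w3 = Jw2 = (42, 6)
The requested component of w3 is 42.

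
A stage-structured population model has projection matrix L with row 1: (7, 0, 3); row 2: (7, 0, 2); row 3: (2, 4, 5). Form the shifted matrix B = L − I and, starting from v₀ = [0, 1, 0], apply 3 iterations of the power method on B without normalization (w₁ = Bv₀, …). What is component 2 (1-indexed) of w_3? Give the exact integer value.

B = L − I has rows (6, 0, 3); (7, -1, 2); (2, 4, 4)
w1 = Bv₀ = (6·0 + 0·1 + 3·0; 7·0 + (-1)·1 + 2·0; 2·0 + 4·1 + 4·0) = (0, -1, 4)
w2 = Bw1 = (6·0 + 0·(-1) + 3·4; 7·0 + (-1)·(-1) + 2·4; 2·0 + 4·(-1) + 4·4) = (12, 9, 12)
w3 = Bw2 = (108, 99, 108)
Requested component of w3: 99

99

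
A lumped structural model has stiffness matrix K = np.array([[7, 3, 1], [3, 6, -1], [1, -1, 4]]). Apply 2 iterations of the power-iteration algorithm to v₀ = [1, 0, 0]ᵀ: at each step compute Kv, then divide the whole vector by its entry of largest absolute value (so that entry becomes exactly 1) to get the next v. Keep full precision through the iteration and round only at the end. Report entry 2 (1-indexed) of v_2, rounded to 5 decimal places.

Kv0 = (7.000000, 3.000000, 1.000000); divide by 7.000000 → v1 = (1.000000, 0.428571, 0.142857)
Kv1 = (8.428571, 5.428571, 1.142857); divide by 8.428571 → v2 = (1.000000, 0.644068, 0.135593)
Requested entry of v2: 38/59 = 0.64407

0.64407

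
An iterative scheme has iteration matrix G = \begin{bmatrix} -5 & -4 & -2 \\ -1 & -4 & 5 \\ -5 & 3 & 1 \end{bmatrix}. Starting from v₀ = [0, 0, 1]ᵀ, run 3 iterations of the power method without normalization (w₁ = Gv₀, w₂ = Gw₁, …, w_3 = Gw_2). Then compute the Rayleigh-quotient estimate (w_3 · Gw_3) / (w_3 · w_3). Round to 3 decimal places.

-3.944

w1 = Gv₀ = (-2, 5, 1)
w2 = Gw1 = (-12, -13, 26)
w3 = Gw2 = (60, 194, 47)
Gw3 = (-1170, -601, 329)
w3·Gw3 = 60·(-1170) + 194·(-601) + 47·329 = -171331; w3·w3 = 60·60 + 194·194 + 47·47 = 43445
λ ≈ -171331/43445 = -3.944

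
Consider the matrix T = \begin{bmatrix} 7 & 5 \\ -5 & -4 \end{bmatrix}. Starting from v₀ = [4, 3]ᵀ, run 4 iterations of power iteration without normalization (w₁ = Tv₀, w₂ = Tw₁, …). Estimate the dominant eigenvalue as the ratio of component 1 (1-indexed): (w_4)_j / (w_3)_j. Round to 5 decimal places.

λ ≈ 3.76630

w1 = Tv₀ = (7·4 + 5·3; (-5)·4 + (-4)·3) = (43, -32)
w2 = Tw1 = (7·43 + 5·(-32); (-5)·43 + (-4)·(-32)) = (141, -87)
w3 = Tw2 = (552, -357)
w4 = Tw3 = (2079, -1332)
Ratio at component: 2079 / 552 = 3.76630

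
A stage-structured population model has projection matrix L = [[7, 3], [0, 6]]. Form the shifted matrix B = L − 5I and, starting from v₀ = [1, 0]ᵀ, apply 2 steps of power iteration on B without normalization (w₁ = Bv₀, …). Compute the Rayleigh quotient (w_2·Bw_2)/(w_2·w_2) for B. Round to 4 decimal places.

2.0000

B = L − 5I has rows (2, 3); (0, 1)
w1 = Bv₀ = (2, 0)
w2 = Bw1 = (4, 0)
Bw2 = (8, 0)
w2·Bw2 = 32; w2·w2 = 16; μ ≈ 32/16 = 2.0000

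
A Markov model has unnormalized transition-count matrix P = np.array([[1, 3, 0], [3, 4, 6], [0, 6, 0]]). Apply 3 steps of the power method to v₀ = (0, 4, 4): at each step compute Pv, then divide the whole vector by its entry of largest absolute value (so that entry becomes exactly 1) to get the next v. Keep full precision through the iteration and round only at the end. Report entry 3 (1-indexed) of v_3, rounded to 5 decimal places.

0.63830

Pv0 = (12.000000, 40.000000, 24.000000); divide by 40.000000 → v1 = (0.300000, 1.000000, 0.600000)
Pv1 = (3.300000, 8.500000, 6.000000); divide by 8.500000 → v2 = (0.388235, 1.000000, 0.705882)
Pv2 = (3.388235, 9.400000, 6.000000); divide by 9.400000 → v3 = (0.360451, 1.000000, 0.638298)
Requested entry of v3: 2040/3196 = 0.63830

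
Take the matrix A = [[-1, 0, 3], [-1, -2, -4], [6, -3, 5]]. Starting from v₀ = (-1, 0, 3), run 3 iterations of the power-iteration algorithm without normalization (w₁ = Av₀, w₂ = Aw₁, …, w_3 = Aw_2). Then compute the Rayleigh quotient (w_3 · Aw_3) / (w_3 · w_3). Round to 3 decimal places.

w1 = Av₀ = ((-1)·(-1) + 0·0 + 3·3; (-1)·(-1) + (-2)·0 + (-4)·3; 6·(-1) + (-3)·0 + 5·3) = (10, -11, 9)
w2 = Aw1 = ((-1)·10 + 0·(-11) + 3·9; (-1)·10 + (-2)·(-11) + (-4)·9; 6·10 + (-3)·(-11) + 5·9) = (17, -24, 138)
w3 = Aw2 = (397, -521, 864)
Aw3 = (2195, -2811, 8265)
w3·Aw3 = 397·2195 + (-521)·(-2811) + 864·8265 = 9476906; w3·w3 = 397·397 + (-521)·(-521) + 864·864 = 1175546
λ ≈ 9476906/1175546 = 8.062

8.062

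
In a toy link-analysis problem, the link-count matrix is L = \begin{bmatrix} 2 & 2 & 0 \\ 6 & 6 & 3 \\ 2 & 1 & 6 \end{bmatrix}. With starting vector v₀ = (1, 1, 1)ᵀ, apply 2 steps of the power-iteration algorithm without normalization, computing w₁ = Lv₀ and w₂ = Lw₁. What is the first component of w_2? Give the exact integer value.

w1 = Lv₀ = (2·1 + 2·1 + 0·1; 6·1 + 6·1 + 3·1; 2·1 + 1·1 + 6·1) = (4, 15, 9)
w2 = Lw1 = (2·4 + 2·15 + 0·9; 6·4 + 6·15 + 3·9; 2·4 + 1·15 + 6·9) = (38, 141, 77)
The requested component of w2 is 38.

38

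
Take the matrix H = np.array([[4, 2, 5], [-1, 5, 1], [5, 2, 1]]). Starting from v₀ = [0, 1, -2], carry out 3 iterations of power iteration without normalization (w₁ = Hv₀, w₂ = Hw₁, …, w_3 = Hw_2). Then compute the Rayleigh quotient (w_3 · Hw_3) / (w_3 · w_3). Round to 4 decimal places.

w1 = Hv₀ = (-8, 3, 0)
w2 = Hw1 = (-26, 23, -34)
w3 = Hw2 = (-228, 107, -118)
Hw3 = (-1288, 645, -1044)
w3·Hw3 = (-228)·(-1288) + 107·645 + (-118)·(-1044) = 485871; w3·w3 = (-228)·(-228) + 107·107 + (-118)·(-118) = 77357
λ ≈ 485871/77357 = 6.2809

6.2809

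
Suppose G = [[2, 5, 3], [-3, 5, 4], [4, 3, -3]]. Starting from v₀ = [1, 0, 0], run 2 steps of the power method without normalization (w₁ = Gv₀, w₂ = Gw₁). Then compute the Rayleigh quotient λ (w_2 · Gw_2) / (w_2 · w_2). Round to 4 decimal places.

λ ≈ -0.1333

w1 = Gv₀ = (2·1 + 5·0 + 3·0; (-3)·1 + 5·0 + 4·0; 4·1 + 3·0 + (-3)·0) = (2, -3, 4)
w2 = Gw1 = (2·2 + 5·(-3) + 3·4; (-3)·2 + 5·(-3) + 4·4; 4·2 + 3·(-3) + (-3)·4) = (1, -5, -13)
Gw2 = (-62, -80, 28)
w2·Gw2 = 1·(-62) + (-5)·(-80) + (-13)·28 = -26; w2·w2 = 1·1 + (-5)·(-5) + (-13)·(-13) = 195
λ ≈ -26/195 = -0.1333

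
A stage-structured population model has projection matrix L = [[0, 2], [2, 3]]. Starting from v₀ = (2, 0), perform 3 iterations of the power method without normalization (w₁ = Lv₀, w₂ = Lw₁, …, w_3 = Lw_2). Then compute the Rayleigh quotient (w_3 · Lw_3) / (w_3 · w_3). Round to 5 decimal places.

3.99512

w1 = Lv₀ = (0·2 + 2·0; 2·2 + 3·0) = (0, 4)
w2 = Lw1 = (0·0 + 2·4; 2·0 + 3·4) = (8, 12)
w3 = Lw2 = (24, 52)
Lw3 = (104, 204)
w3·Lw3 = 24·104 + 52·204 = 13104; w3·w3 = 24·24 + 52·52 = 3280
λ ≈ 13104/3280 = 3.99512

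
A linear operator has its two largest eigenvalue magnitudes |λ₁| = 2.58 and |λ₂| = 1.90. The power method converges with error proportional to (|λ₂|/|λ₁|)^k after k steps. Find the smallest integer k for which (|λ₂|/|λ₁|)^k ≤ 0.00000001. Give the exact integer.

|λ₂/λ₁| = 1.90/2.58 = 0.73643
Need k ≥ ln(0.00000001) / ln(0.73643) = -18.4207 / -0.3059 ≈ 60.211
Smallest integer k satisfying the bound: 61

61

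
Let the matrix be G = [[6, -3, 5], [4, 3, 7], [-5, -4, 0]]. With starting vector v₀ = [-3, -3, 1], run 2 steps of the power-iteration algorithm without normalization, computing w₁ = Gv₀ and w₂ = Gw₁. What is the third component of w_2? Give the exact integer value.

w1 = Gv₀ = (6·(-3) + (-3)·(-3) + 5·1; 4·(-3) + 3·(-3) + 7·1; (-5)·(-3) + (-4)·(-3) + 0·1) = (-4, -14, 27)
w2 = Gw1 = (6·(-4) + (-3)·(-14) + 5·27; 4·(-4) + 3·(-14) + 7·27; (-5)·(-4) + (-4)·(-14) + 0·27) = (153, 131, 76)
The requested component of w2 is 76.

76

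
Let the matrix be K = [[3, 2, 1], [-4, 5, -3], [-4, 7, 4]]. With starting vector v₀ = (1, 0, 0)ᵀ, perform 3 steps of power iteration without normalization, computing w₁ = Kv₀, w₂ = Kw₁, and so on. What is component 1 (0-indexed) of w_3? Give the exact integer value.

w1 = Kv₀ = (3·1 + 2·0 + 1·0; (-4)·1 + 5·0 + (-3)·0; (-4)·1 + 7·0 + 4·0) = (3, -4, -4)
w2 = Kw1 = (3·3 + 2·(-4) + 1·(-4); (-4)·3 + 5·(-4) + (-3)·(-4); (-4)·3 + 7·(-4) + 4·(-4)) = (-3, -20, -56)
w3 = Kw2 = (-105, 80, -352)
The requested component of w3 is 80.

80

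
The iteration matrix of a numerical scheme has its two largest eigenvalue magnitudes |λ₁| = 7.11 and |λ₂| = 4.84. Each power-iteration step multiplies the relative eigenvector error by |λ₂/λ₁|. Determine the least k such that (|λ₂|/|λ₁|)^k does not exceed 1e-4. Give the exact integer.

24

|λ₂/λ₁| = 4.84/7.11 = 0.68073
Need k ≥ ln(1e-4) / ln(0.68073) = -9.2103 / -0.3846 ≈ 23.949
Smallest integer k satisfying the bound: 24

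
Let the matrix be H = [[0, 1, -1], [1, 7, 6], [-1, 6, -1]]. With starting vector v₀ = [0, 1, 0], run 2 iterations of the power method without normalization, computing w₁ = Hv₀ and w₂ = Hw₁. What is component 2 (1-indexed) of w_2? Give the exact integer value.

86

w1 = Hv₀ = (1, 7, 6)
w2 = Hw1 = (1, 86, 35)
The requested component of w2 is 86.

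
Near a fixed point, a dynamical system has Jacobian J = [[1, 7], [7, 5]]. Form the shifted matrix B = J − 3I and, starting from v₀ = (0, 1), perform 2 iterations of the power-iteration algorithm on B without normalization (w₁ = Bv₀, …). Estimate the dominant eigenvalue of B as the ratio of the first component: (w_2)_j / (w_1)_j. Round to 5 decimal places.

B = J − 3I has rows (-2, 7); (7, 2)
w1 = Bv₀ = (7, 2)
w2 = Bw1 = (0, 53)
Ratio: 0/7 = 0.00000

0.00000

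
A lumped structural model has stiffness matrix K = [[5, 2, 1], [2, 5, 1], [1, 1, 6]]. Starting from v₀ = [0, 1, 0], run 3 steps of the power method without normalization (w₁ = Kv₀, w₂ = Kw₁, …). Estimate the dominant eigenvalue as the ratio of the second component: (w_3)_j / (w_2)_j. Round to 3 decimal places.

λ ≈ 6.833

w1 = Kv₀ = (2, 5, 1)
w2 = Kw1 = (21, 30, 13)
w3 = Kw2 = (178, 205, 129)
Ratio at component: 205 / 30 = 6.833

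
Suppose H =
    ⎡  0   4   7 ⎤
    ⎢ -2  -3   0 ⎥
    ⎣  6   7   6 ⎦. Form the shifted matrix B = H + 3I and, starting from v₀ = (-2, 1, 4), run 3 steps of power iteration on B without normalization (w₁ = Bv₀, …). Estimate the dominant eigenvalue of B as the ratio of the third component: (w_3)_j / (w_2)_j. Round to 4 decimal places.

μ ≈ 12.2441

B = H + 3I has rows (3, 4, 7); (-2, 0, 0); (6, 7, 9)
w1 = Bv₀ = (3·(-2) + 4·1 + 7·4; (-2)·(-2) + 0·1 + 0·4; 6·(-2) + 7·1 + 9·4) = (26, 4, 31)
w2 = Bw1 = (3·26 + 4·4 + 7·31; (-2)·26 + 0·4 + 0·31; 6·26 + 7·4 + 9·31) = (311, -52, 463)
w3 = Bw2 = (3966, -622, 5669)
Ratio: 5669/463 = 12.2441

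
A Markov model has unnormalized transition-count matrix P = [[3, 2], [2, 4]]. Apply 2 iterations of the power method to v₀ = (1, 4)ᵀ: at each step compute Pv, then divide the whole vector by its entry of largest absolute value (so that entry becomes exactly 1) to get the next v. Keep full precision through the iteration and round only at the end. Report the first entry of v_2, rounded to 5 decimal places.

Pv0 = (11.000000, 18.000000); divide by 18.000000 → v1 = (0.611111, 1.000000)
Pv1 = (3.833333, 5.222222); divide by 5.222222 → v2 = (0.734043, 1.000000)
Requested entry of v2: 69/94 = 0.73404

0.73404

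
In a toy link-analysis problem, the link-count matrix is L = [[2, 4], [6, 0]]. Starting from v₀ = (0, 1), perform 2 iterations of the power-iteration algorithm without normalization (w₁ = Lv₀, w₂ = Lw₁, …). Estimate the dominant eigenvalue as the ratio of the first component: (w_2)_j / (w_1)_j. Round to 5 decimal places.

w1 = Lv₀ = (2·0 + 4·1; 6·0 + 0·1) = (4, 0)
w2 = Lw1 = (2·4 + 4·0; 6·4 + 0·0) = (8, 24)
Ratio at component: 8 / 4 = 2.00000

2.00000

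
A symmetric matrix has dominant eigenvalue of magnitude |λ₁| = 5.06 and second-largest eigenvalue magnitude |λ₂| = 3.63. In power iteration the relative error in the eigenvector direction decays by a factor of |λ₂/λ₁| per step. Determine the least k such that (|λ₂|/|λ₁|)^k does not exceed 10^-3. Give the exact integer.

|λ₂/λ₁| = 3.63/5.06 = 0.71739
Need k ≥ ln(10^-3) / ln(0.71739) = -6.9078 / -0.3321 ≈ 20.798
Smallest integer k satisfying the bound: 21

21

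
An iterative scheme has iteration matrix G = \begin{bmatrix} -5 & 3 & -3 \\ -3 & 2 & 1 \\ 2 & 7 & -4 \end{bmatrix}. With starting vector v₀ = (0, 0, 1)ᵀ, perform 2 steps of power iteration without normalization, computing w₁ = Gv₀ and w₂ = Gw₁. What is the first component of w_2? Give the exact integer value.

30

w1 = Gv₀ = (-3, 1, -4)
w2 = Gw1 = (30, 7, 17)
The requested component of w2 is 30.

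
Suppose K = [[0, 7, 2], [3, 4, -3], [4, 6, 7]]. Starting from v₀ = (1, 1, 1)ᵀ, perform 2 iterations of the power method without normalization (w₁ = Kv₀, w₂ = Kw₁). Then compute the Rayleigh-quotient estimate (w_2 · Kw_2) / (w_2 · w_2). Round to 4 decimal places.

7.8410

w1 = Kv₀ = (0·1 + 7·1 + 2·1; 3·1 + 4·1 + (-3)·1; 4·1 + 6·1 + 7·1) = (9, 4, 17)
w2 = Kw1 = (0·9 + 7·4 + 2·17; 3·9 + 4·4 + (-3)·17; 4·9 + 6·4 + 7·17) = (62, -8, 179)
Kw2 = (302, -383, 1453)
w2·Kw2 = 62·302 + (-8)·(-383) + 179·1453 = 281875; w2·w2 = 62·62 + (-8)·(-8) + 179·179 = 35949
λ ≈ 281875/35949 = 7.8410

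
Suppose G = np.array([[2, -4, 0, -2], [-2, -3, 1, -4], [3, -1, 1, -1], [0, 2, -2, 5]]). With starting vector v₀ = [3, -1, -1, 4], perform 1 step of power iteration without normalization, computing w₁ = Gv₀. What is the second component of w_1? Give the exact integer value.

w1 = Gv₀ = (2·3 + (-4)·(-1) + 0·(-1) + (-2)·4; (-2)·3 + (-3)·(-1) + 1·(-1) + (-4)·4; 3·3 + (-1)·(-1) + 1·(-1) + (-1)·4; 0·3 + 2·(-1) + (-2)·(-1) + 5·4) = (2, -20, 5, 20)
The requested component of w1 is -20.

-20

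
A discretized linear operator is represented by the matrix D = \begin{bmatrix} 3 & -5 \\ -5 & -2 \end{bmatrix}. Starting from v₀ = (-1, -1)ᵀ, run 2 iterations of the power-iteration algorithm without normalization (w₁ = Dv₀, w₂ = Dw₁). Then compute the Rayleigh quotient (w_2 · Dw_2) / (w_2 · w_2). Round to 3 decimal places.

w1 = Dv₀ = (2, 7)
w2 = Dw1 = (-29, -24)
Dw2 = (33, 193)
w2·Dw2 = (-29)·33 + (-24)·193 = -5589; w2·w2 = (-29)·(-29) + (-24)·(-24) = 1417
λ ≈ -5589/1417 = -3.944

-3.944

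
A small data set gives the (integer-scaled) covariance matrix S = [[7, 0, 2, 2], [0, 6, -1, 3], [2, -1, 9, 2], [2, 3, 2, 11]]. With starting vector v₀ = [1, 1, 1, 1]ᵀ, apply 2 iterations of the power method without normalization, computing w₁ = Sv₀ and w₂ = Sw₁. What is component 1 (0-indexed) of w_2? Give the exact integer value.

w1 = Sv₀ = (11, 8, 12, 18)
w2 = Sw1 = (137, 90, 158, 268)
The requested component of w2 is 90.

90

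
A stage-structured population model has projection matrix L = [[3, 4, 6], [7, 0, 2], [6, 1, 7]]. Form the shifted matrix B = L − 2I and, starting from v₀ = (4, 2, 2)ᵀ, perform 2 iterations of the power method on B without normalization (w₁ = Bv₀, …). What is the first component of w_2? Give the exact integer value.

352

B = L − 2I has rows (1, 4, 6); (7, -2, 2); (6, 1, 5)
w1 = Bv₀ = (1·4 + 4·2 + 6·2; 7·4 + (-2)·2 + 2·2; 6·4 + 1·2 + 5·2) = (24, 28, 36)
w2 = Bw1 = (1·24 + 4·28 + 6·36; 7·24 + (-2)·28 + 2·36; 6·24 + 1·28 + 5·36) = (352, 184, 352)
Requested component of w2: 352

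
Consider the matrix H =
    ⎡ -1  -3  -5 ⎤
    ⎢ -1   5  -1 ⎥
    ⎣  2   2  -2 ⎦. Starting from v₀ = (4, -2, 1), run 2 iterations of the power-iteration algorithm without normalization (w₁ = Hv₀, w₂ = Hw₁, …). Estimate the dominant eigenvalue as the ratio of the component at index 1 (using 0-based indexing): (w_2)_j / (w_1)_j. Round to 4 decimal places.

w1 = Hv₀ = (-3, -15, 2)
w2 = Hw1 = (38, -74, -40)
Ratio at component: -74 / -15 = 4.9333

4.9333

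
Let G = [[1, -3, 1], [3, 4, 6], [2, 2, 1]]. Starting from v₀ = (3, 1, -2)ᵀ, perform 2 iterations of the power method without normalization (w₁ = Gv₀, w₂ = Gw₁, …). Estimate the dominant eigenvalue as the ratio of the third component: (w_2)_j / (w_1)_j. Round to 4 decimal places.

w1 = Gv₀ = (-2, 1, 6)
w2 = Gw1 = (1, 34, 4)
Ratio at component: 4 / 6 = 0.6667

0.6667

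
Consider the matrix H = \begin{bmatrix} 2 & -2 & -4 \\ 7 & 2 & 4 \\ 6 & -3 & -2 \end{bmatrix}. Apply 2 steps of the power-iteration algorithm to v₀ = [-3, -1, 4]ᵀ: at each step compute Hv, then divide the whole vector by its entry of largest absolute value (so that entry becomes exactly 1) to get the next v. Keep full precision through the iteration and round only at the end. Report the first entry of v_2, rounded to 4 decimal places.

-0.2683

Hv0 = (-20.00000, -7.00000, -23.00000); divide by -23.00000 → v1 = (0.86957, 0.30435, 1.00000)
Hv1 = (-2.86957, 10.69565, 2.30435); divide by 10.69565 → v2 = (-0.26829, 1.00000, 0.21545)
Requested entry of v2: 66/-246 = -0.2683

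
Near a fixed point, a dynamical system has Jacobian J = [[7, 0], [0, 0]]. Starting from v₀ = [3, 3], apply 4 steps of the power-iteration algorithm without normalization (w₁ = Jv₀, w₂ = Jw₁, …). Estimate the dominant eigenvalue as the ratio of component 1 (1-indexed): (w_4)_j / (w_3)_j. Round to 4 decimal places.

w1 = Jv₀ = (7·3 + 0·3; 0·3 + 0·3) = (21, 0)
w2 = Jw1 = (7·21 + 0·0; 0·21 + 0·0) = (147, 0)
w3 = Jw2 = (1029, 0)
w4 = Jw3 = (7203, 0)
Ratio at component: 7203 / 1029 = 7.0000

7.0000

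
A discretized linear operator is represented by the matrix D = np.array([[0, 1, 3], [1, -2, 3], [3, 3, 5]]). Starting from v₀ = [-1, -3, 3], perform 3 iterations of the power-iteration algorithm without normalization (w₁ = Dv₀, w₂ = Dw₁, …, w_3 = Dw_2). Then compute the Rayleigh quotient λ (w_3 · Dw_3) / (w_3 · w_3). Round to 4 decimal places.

w1 = Dv₀ = (6, 14, 3)
w2 = Dw1 = (23, -13, 75)
w3 = Dw2 = (212, 274, 405)
Dw3 = (1489, 879, 3483)
w3·Dw3 = 212·1489 + 274·879 + 405·3483 = 1967129; w3·w3 = 212·212 + 274·274 + 405·405 = 284045
λ ≈ 1967129/284045 = 6.9254

λ ≈ 6.9254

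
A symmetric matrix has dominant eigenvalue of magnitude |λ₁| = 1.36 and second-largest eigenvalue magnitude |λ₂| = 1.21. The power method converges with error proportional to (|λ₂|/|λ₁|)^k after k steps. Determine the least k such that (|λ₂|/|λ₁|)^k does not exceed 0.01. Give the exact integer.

|λ₂/λ₁| = 1.21/1.36 = 0.88971
Need k ≥ ln(0.01) / ln(0.88971) = -4.6052 / -0.1169 ≈ 39.406
Smallest integer k satisfying the bound: 40

40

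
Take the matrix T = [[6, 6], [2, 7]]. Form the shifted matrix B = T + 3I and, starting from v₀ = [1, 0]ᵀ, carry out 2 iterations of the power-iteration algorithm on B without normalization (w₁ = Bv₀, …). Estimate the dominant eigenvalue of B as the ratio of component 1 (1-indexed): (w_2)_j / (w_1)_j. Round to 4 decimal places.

10.3333

B = T + 3I has rows (9, 6); (2, 10)
w1 = Bv₀ = (9·1 + 6·0; 2·1 + 10·0) = (9, 2)
w2 = Bw1 = (9·9 + 6·2; 2·9 + 10·2) = (93, 38)
Ratio: 93/9 = 10.3333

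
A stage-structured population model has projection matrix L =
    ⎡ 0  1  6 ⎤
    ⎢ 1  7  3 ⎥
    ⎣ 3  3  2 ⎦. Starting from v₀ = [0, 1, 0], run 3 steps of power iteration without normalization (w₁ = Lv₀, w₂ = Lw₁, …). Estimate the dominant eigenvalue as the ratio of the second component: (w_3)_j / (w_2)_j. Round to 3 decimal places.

w1 = Lv₀ = (0·0 + 1·1 + 6·0; 1·0 + 7·1 + 3·0; 3·0 + 3·1 + 2·0) = (1, 7, 3)
w2 = Lw1 = (0·1 + 1·7 + 6·3; 1·1 + 7·7 + 3·3; 3·1 + 3·7 + 2·3) = (25, 59, 30)
w3 = Lw2 = (239, 528, 312)
Ratio at component: 528 / 59 = 8.949

λ ≈ 8.949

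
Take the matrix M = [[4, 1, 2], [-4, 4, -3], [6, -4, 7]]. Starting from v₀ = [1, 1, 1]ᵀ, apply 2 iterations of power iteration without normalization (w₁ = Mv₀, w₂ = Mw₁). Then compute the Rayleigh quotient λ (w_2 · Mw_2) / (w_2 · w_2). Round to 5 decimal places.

11.23179

w1 = Mv₀ = (4·1 + 1·1 + 2·1; (-4)·1 + 4·1 + (-3)·1; 6·1 + (-4)·1 + 7·1) = (7, -3, 9)
w2 = Mw1 = (4·7 + 1·(-3) + 2·9; (-4)·7 + 4·(-3) + (-3)·9; 6·7 + (-4)·(-3) + 7·9) = (43, -67, 117)
Mw2 = (339, -791, 1345)
w2·Mw2 = 43·339 + (-67)·(-791) + 117·1345 = 224939; w2·w2 = 43·43 + (-67)·(-67) + 117·117 = 20027
λ ≈ 224939/20027 = 11.23179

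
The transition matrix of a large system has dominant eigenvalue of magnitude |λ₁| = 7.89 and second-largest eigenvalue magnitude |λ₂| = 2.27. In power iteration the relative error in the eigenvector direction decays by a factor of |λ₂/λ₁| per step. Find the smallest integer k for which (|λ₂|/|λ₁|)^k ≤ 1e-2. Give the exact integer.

|λ₂/λ₁| = 2.27/7.89 = 0.28771
Need k ≥ ln(1e-2) / ln(0.28771) = -4.6052 / -1.2458 ≈ 3.697
Smallest integer k satisfying the bound: 4

4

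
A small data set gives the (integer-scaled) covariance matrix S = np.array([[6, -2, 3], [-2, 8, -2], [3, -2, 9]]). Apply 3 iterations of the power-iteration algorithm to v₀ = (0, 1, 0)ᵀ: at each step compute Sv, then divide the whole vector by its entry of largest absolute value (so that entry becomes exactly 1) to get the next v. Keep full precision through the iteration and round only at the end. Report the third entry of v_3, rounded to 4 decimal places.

Sv0 = (-2.00000, 8.00000, -2.00000); divide by 8.00000 → v1 = (-0.25000, 1.00000, -0.25000)
Sv1 = (-4.25000, 9.00000, -5.00000); divide by 9.00000 → v2 = (-0.47222, 1.00000, -0.55556)
Sv2 = (-6.50000, 10.05556, -8.41667); divide by 10.05556 → v3 = (-0.64641, 1.00000, -0.83702)
Requested entry of v3: -606/724 = -0.8370

-0.8370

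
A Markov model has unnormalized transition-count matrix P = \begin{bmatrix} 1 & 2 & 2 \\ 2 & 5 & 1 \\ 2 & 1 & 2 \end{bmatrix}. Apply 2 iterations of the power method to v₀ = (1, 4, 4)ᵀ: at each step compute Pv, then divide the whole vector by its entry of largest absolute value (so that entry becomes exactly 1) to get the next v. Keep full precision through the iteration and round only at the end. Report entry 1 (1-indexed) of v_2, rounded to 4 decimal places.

Pv0 = (17.00000, 26.00000, 14.00000); divide by 26.00000 → v1 = (0.65385, 1.00000, 0.53846)
Pv1 = (3.73077, 6.84615, 3.38462); divide by 6.84615 → v2 = (0.54494, 1.00000, 0.49438)
Requested entry of v2: 97/178 = 0.5449

0.5449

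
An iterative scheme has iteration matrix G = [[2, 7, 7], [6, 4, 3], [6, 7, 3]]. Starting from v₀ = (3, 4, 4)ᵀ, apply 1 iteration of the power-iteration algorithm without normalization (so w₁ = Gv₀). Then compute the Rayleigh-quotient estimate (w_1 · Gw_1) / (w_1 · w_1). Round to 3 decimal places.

14.666

w1 = Gv₀ = (62, 46, 58)
Gw1 = (852, 730, 868)
w1·Gw1 = 62·852 + 46·730 + 58·868 = 136748; w1·w1 = 62·62 + 46·46 + 58·58 = 9324
λ ≈ 136748/9324 = 14.666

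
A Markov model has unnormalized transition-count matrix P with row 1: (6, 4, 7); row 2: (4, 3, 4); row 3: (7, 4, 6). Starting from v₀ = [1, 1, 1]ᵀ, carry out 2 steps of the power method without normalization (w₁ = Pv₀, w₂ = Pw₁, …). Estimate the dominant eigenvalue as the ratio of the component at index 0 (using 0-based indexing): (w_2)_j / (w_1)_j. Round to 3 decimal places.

λ ≈ 15.588

w1 = Pv₀ = (6·1 + 4·1 + 7·1; 4·1 + 3·1 + 4·1; 7·1 + 4·1 + 6·1) = (17, 11, 17)
w2 = Pw1 = (6·17 + 4·11 + 7·17; 4·17 + 3·11 + 4·17; 7·17 + 4·11 + 6·17) = (265, 169, 265)
Ratio at component: 265 / 17 = 15.588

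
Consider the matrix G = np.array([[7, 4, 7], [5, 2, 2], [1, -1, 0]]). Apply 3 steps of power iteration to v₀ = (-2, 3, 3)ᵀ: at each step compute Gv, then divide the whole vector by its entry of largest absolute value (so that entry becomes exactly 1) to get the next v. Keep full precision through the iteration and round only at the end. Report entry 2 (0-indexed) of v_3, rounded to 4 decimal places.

Gv0 = (19.00000, 2.00000, -5.00000); divide by 19.00000 → v1 = (1.00000, 0.10526, -0.26316)
Gv1 = (5.57895, 4.68421, 0.89474); divide by 5.57895 → v2 = (1.00000, 0.83962, 0.16038)
Gv2 = (11.48113, 7.00000, 0.16038); divide by 11.48113 → v3 = (1.00000, 0.60970, 0.01397)
Requested entry of v3: 17/1217 = 0.0140

0.0140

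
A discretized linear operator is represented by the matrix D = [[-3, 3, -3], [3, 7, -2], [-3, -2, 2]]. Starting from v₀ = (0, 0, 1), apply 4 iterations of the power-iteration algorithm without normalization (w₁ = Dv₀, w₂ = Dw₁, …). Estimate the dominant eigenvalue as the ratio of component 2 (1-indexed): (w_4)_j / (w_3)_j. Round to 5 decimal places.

w1 = Dv₀ = (-3, -2, 2)
w2 = Dw1 = (-3, -27, 17)
w3 = Dw2 = (-123, -232, 97)
w4 = Dw3 = (-618, -2187, 1027)
Ratio at component: -2187 / -232 = 9.42672

9.42672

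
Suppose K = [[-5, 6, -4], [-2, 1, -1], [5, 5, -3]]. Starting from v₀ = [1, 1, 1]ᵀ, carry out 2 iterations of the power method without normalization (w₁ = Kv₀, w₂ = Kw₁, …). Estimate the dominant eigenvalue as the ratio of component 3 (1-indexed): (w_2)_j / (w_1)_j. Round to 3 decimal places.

w1 = Kv₀ = ((-5)·1 + 6·1 + (-4)·1; (-2)·1 + 1·1 + (-1)·1; 5·1 + 5·1 + (-3)·1) = (-3, -2, 7)
w2 = Kw1 = ((-5)·(-3) + 6·(-2) + (-4)·7; (-2)·(-3) + 1·(-2) + (-1)·7; 5·(-3) + 5·(-2) + (-3)·7) = (-25, -3, -46)
Ratio at component: -46 / 7 = -6.571

-6.571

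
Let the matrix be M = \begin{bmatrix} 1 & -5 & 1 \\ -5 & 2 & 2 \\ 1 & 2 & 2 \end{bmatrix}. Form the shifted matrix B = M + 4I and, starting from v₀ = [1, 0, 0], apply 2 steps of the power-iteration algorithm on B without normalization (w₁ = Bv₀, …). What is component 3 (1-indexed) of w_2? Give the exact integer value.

B = M + 4I has rows (5, -5, 1); (-5, 6, 2); (1, 2, 6)
w1 = Bv₀ = (5, -5, 1)
w2 = Bw1 = (51, -53, 1)
Requested component of w2: 1

1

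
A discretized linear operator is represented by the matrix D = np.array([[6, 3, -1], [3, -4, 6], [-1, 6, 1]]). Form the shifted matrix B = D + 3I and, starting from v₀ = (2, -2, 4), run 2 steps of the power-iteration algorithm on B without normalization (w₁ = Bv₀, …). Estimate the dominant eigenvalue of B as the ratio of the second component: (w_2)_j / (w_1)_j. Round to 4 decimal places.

μ ≈ 0.1250

B = D + 3I has rows (9, 3, -1); (3, -1, 6); (-1, 6, 4)
w1 = Bv₀ = (9·2 + 3·(-2) + (-1)·4; 3·2 + (-1)·(-2) + 6·4; (-1)·2 + 6·(-2) + 4·4) = (8, 32, 2)
w2 = Bw1 = (9·8 + 3·32 + (-1)·2; 3·8 + (-1)·32 + 6·2; (-1)·8 + 6·32 + 4·2) = (166, 4, 192)
Ratio: 4/32 = 0.1250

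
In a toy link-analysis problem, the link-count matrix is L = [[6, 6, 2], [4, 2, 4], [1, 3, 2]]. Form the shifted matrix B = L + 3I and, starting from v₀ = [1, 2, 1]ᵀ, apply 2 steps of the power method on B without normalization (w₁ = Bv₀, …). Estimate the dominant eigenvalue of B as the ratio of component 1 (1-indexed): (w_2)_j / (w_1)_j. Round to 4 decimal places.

14.7391

B = L + 3I has rows (9, 6, 2); (4, 5, 4); (1, 3, 5)
w1 = Bv₀ = (23, 18, 12)
w2 = Bw1 = (339, 230, 137)
Ratio: 339/23 = 14.7391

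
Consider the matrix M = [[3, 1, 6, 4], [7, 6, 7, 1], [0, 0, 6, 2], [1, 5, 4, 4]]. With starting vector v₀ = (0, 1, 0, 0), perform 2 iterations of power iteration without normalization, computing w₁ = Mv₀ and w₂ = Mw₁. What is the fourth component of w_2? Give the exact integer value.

w1 = Mv₀ = (3·0 + 1·1 + 6·0 + 4·0; 7·0 + 6·1 + 7·0 + 1·0; 0·0 + 0·1 + 6·0 + 2·0; 1·0 + 5·1 + 4·0 + 4·0) = (1, 6, 0, 5)
w2 = Mw1 = (3·1 + 1·6 + 6·0 + 4·5; 7·1 + 6·6 + 7·0 + 1·5; 0·1 + 0·6 + 6·0 + 2·5; 1·1 + 5·6 + 4·0 + 4·5) = (29, 48, 10, 51)
The requested component of w2 is 51.

51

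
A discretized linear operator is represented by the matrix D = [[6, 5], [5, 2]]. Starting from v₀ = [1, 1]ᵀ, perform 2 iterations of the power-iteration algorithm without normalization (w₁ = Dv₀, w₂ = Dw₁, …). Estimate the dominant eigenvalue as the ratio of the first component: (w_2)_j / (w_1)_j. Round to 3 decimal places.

λ ≈ 9.182

w1 = Dv₀ = (11, 7)
w2 = Dw1 = (101, 69)
Ratio at component: 101 / 11 = 9.182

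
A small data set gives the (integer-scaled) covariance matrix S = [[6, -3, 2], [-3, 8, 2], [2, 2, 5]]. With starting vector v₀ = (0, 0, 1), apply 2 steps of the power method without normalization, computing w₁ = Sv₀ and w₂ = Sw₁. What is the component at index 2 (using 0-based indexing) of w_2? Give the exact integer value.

w1 = Sv₀ = (6·0 + (-3)·0 + 2·1; (-3)·0 + 8·0 + 2·1; 2·0 + 2·0 + 5·1) = (2, 2, 5)
w2 = Sw1 = (6·2 + (-3)·2 + 2·5; (-3)·2 + 8·2 + 2·5; 2·2 + 2·2 + 5·5) = (16, 20, 33)
The requested component of w2 is 33.

33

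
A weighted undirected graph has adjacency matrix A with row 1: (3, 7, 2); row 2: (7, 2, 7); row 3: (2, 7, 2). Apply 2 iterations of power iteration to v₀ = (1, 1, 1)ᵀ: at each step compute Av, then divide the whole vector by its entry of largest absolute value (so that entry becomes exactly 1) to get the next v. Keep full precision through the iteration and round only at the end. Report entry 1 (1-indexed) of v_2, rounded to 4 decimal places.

0.8808

Av0 = (12.00000, 16.00000, 11.00000); divide by 16.00000 → v1 = (0.75000, 1.00000, 0.68750)
Av1 = (10.62500, 12.06250, 9.87500); divide by 12.06250 → v2 = (0.88083, 1.00000, 0.81865)
Requested entry of v2: 170/193 = 0.8808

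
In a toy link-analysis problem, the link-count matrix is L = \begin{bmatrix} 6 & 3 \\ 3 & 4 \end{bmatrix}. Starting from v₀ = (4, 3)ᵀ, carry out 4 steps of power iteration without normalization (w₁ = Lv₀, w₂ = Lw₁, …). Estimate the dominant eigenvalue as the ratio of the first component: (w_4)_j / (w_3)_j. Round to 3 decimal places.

λ ≈ 8.163

w1 = Lv₀ = (33, 24)
w2 = Lw1 = (270, 195)
w3 = Lw2 = (2205, 1590)
w4 = Lw3 = (18000, 12975)
Ratio at component: 18000 / 2205 = 8.163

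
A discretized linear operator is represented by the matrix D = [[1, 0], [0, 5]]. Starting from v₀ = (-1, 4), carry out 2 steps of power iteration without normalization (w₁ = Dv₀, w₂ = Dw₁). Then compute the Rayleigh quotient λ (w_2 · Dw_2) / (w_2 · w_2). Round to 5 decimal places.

w1 = Dv₀ = (1·(-1) + 0·4; 0·(-1) + 5·4) = (-1, 20)
w2 = Dw1 = (1·(-1) + 0·20; 0·(-1) + 5·20) = (-1, 100)
Dw2 = (-1, 500)
w2·Dw2 = (-1)·(-1) + 100·500 = 50001; w2·w2 = (-1)·(-1) + 100·100 = 10001
λ ≈ 50001/10001 = 4.99960

λ ≈ 4.99960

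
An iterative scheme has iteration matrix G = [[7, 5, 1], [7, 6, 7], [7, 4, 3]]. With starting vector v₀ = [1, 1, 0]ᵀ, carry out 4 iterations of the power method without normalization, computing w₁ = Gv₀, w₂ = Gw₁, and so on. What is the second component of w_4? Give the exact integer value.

w1 = Gv₀ = (7·1 + 5·1 + 1·0; 7·1 + 6·1 + 7·0; 7·1 + 4·1 + 3·0) = (12, 13, 11)
w2 = Gw1 = (7·12 + 5·13 + 1·11; 7·12 + 6·13 + 7·11; 7·12 + 4·13 + 3·11) = (160, 239, 169)
w3 = Gw2 = (2484, 3737, 2583)
w4 = Gw3 = (38656, 57891, 40085)
The requested component of w4 is 57891.

57891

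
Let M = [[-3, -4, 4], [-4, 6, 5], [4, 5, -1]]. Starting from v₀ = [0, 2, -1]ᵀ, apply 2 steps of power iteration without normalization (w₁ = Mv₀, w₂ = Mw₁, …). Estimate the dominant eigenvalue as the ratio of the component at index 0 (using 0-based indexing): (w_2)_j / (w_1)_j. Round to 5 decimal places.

λ ≈ -4.33333

w1 = Mv₀ = ((-3)·0 + (-4)·2 + 4·(-1); (-4)·0 + 6·2 + 5·(-1); 4·0 + 5·2 + (-1)·(-1)) = (-12, 7, 11)
w2 = Mw1 = ((-3)·(-12) + (-4)·7 + 4·11; (-4)·(-12) + 6·7 + 5·11; 4·(-12) + 5·7 + (-1)·11) = (52, 145, -24)
Ratio at component: 52 / -12 = -4.33333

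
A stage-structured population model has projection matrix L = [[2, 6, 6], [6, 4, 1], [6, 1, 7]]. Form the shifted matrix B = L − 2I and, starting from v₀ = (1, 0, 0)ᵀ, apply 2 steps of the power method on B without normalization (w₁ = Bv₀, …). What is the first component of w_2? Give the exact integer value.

B = L − 2I has rows (0, 6, 6); (6, 2, 1); (6, 1, 5)
w1 = Bv₀ = (0·1 + 6·0 + 6·0; 6·1 + 2·0 + 1·0; 6·1 + 1·0 + 5·0) = (0, 6, 6)
w2 = Bw1 = (0·0 + 6·6 + 6·6; 6·0 + 2·6 + 1·6; 6·0 + 1·6 + 5·6) = (72, 18, 36)
Requested component of w2: 72

72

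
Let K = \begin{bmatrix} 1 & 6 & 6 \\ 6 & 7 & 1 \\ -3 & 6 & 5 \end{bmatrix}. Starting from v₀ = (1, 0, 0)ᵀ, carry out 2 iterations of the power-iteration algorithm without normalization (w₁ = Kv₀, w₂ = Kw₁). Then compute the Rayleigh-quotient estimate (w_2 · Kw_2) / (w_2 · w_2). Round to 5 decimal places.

λ ≈ 12.21845

w1 = Kv₀ = (1·1 + 6·0 + 6·0; 6·1 + 7·0 + 1·0; (-3)·1 + 6·0 + 5·0) = (1, 6, -3)
w2 = Kw1 = (1·1 + 6·6 + 6·(-3); 6·1 + 7·6 + 1·(-3); (-3)·1 + 6·6 + 5·(-3)) = (19, 45, 18)
Kw2 = (397, 447, 303)
w2·Kw2 = 19·397 + 45·447 + 18·303 = 33112; w2·w2 = 19·19 + 45·45 + 18·18 = 2710
λ ≈ 33112/2710 = 12.21845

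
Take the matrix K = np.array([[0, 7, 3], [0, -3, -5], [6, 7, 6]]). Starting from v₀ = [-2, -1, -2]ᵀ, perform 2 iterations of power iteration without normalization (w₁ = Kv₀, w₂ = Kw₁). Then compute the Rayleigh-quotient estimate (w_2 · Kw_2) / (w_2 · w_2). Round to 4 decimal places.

λ ≈ 2.3176

w1 = Kv₀ = (-13, 13, -31)
w2 = Kw1 = (-2, 116, -173)
Kw2 = (293, 517, -238)
w2·Kw2 = (-2)·293 + 116·517 + (-173)·(-238) = 100560; w2·w2 = (-2)·(-2) + 116·116 + (-173)·(-173) = 43389
λ ≈ 100560/43389 = 2.3176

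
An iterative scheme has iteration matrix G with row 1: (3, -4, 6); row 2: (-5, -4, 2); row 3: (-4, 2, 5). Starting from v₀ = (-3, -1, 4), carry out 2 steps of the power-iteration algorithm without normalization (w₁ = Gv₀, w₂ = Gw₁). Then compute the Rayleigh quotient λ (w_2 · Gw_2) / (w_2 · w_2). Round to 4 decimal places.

λ ≈ 3.2890

w1 = Gv₀ = (3·(-3) + (-4)·(-1) + 6·4; (-5)·(-3) + (-4)·(-1) + 2·4; (-4)·(-3) + 2·(-1) + 5·4) = (19, 27, 30)
w2 = Gw1 = (3·19 + (-4)·27 + 6·30; (-5)·19 + (-4)·27 + 2·30; (-4)·19 + 2·27 + 5·30) = (129, -143, 128)
Gw2 = (1727, 183, -162)
w2·Gw2 = 129·1727 + (-143)·183 + 128·(-162) = 175878; w2·w2 = 129·129 + (-143)·(-143) + 128·128 = 53474
λ ≈ 175878/53474 = 3.2890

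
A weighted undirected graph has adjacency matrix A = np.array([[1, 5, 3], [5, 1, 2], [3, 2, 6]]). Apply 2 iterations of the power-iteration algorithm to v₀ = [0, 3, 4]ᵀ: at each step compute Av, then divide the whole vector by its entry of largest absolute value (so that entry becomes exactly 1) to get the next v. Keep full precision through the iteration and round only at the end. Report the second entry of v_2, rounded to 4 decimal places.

0.7279

Av0 = (27.00000, 11.00000, 30.00000); divide by 30.00000 → v1 = (0.90000, 0.36667, 1.00000)
Av1 = (5.73333, 6.86667, 9.43333); divide by 9.43333 → v2 = (0.60777, 0.72792, 1.00000)
Requested entry of v2: 206/283 = 0.7279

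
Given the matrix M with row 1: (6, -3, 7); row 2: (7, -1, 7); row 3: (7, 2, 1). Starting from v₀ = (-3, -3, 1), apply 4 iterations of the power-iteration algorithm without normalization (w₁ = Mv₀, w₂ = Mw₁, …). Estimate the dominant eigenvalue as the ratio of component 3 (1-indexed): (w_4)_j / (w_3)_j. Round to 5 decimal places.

6.55933

w1 = Mv₀ = (6·(-3) + (-3)·(-3) + 7·1; 7·(-3) + (-1)·(-3) + 7·1; 7·(-3) + 2·(-3) + 1·1) = (-2, -11, -26)
w2 = Mw1 = (6·(-2) + (-3)·(-11) + 7·(-26); 7·(-2) + (-1)·(-11) + 7·(-26); 7·(-2) + 2·(-11) + 1·(-26)) = (-161, -185, -62)
w3 = Mw2 = (-845, -1376, -1559)
w4 = Mw3 = (-11855, -15452, -10226)
Ratio at component: -10226 / -1559 = 6.55933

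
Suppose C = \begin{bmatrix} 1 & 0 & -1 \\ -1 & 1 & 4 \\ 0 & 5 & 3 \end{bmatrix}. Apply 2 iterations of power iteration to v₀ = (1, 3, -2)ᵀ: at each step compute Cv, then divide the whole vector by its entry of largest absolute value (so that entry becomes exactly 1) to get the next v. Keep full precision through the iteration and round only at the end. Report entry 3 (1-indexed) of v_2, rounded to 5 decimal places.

-0.11111

Cv0 = (3.000000, -6.000000, 9.000000); divide by 9.000000 → v1 = (0.333333, -0.666667, 1.000000)
Cv1 = (-0.666667, 3.000000, -0.333333); divide by 3.000000 → v2 = (-0.222222, 1.000000, -0.111111)
Requested entry of v2: -3/27 = -0.11111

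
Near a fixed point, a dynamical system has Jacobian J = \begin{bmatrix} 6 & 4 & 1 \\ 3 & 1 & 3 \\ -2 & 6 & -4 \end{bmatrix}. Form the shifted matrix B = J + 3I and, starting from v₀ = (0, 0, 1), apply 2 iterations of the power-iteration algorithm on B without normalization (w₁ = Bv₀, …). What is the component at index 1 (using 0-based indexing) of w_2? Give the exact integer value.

B = J + 3I has rows (9, 4, 1); (3, 4, 3); (-2, 6, -1)
w1 = Bv₀ = (9·0 + 4·0 + 1·1; 3·0 + 4·0 + 3·1; (-2)·0 + 6·0 + (-1)·1) = (1, 3, -1)
w2 = Bw1 = (9·1 + 4·3 + 1·(-1); 3·1 + 4·3 + 3·(-1); (-2)·1 + 6·3 + (-1)·(-1)) = (20, 12, 17)
Requested component of w2: 12

12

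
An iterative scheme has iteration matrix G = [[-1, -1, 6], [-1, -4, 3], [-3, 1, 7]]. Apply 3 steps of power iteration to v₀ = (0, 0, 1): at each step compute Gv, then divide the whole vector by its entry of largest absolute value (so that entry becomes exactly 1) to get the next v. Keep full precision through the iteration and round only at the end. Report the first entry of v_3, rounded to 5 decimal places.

Gv0 = (6.000000, 3.000000, 7.000000); divide by 7.000000 → v1 = (0.857143, 0.428571, 1.000000)
Gv1 = (4.714286, 0.428571, 4.857143); divide by 4.857143 → v2 = (0.970588, 0.088235, 1.000000)
Gv2 = (4.941176, 1.676471, 4.176471); divide by 4.941176 → v3 = (1.000000, 0.339286, 0.845238)
Requested entry of v3: 168/168 = 1.00000

1.00000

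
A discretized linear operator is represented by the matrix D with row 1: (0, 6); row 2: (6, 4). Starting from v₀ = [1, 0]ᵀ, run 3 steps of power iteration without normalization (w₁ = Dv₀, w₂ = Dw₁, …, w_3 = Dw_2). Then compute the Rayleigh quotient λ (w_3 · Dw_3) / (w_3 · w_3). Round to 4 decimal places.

w1 = Dv₀ = (0, 6)
w2 = Dw1 = (36, 24)
w3 = Dw2 = (144, 312)
Dw3 = (1872, 2112)
w3·Dw3 = 144·1872 + 312·2112 = 928512; w3·w3 = 144·144 + 312·312 = 118080
λ ≈ 928512/118080 = 7.8634

λ ≈ 7.8634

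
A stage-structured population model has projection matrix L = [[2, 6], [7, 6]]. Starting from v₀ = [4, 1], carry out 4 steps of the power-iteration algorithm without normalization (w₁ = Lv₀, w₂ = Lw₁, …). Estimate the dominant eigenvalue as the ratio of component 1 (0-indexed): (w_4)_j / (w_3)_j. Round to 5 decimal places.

w1 = Lv₀ = (2·4 + 6·1; 7·4 + 6·1) = (14, 34)
w2 = Lw1 = (2·14 + 6·34; 7·14 + 6·34) = (232, 302)
w3 = Lw2 = (2276, 3436)
w4 = Lw3 = (25168, 36548)
Ratio at component: 36548 / 3436 = 10.63679

λ ≈ 10.63679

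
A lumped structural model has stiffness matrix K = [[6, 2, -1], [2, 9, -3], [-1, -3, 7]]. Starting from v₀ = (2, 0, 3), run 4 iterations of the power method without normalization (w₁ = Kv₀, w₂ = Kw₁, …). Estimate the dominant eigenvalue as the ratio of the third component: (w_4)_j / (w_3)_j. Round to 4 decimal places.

λ ≈ 9.9383

w1 = Kv₀ = (9, -5, 19)
w2 = Kw1 = (25, -84, 139)
w3 = Kw2 = (-157, -1123, 1200)
w4 = Kw3 = (-4388, -14021, 11926)
Ratio at component: 11926 / 1200 = 9.9383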